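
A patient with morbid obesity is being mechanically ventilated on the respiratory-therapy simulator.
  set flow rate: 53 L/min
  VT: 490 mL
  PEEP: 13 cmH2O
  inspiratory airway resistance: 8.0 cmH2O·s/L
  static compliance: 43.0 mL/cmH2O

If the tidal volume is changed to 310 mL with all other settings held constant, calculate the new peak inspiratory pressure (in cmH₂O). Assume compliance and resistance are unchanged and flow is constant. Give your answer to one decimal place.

Flow: 53 L/min ÷ 60 = 0.8833 L/s.
PIP = Vt/C + R·V̇ + PEEP (constant-flow equation of motion).
Only the elastic term changes: ΔPIP = ΔVt / C = (310 − 490) / 43.0 = -4.186 cmH2O.
Original PIP = 490/43.0 + 8.0×0.8833 + 13 = 31.462 cmH2O; new PIP = 31.462 + (-4.186) = 27.276 cmH2O.

27.3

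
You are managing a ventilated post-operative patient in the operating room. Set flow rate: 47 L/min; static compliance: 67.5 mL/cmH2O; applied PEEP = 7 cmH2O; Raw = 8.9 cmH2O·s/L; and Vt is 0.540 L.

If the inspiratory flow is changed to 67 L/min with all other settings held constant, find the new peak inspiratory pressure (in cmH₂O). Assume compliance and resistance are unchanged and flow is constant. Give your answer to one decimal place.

24.9

Flow: 47 L/min ÷ 60 = 0.7833 L/s.
New flow: 67 L/min ÷ 60 = 1.1167 L/s.
PIP = Vt/C + R·V̇ + PEEP (constant-flow equation of motion).
Only the resistive term changes: ΔPIP = R × ΔV̇ = 8.9 × (1.1167 − 0.7833) = 8.9 × 0.3334 = 2.967 cmH2O.
Original PIP = 540/67.5 + 8.9×0.7833 + 7 = 21.971 cmH2O; new PIP = 21.971 + (2.967) = 24.938 cmH2O.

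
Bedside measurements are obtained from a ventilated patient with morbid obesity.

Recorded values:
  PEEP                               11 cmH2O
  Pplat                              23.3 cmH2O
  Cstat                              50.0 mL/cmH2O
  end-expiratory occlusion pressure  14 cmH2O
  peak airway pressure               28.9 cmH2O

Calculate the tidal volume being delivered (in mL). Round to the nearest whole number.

465

End-expiratory occlusion gives total PEEP = 14 cmH2O (intrinsic PEEP = 14 − 11 = 3). Use total PEEP for the elastic gradient.
Vt = Cstat × (Pplat − PEEPtotal) = 50.0 × (23.3 − 14) = 50.0 × 9.3 = 465.0 mL.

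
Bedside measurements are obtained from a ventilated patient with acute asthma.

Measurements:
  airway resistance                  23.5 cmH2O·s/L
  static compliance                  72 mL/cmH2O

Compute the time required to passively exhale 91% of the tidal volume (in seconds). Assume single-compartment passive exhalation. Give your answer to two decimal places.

4.07

τ = R × C = 23.5 × 72 mL/cmH2O = 23.5 × 0.072 L/cmH2O = 1.692 s.
Exhaled fraction f = 1 − e^(−t/τ) → t = −τ·ln(1 − f) = −1.692·ln(0.09) = 4.074 s.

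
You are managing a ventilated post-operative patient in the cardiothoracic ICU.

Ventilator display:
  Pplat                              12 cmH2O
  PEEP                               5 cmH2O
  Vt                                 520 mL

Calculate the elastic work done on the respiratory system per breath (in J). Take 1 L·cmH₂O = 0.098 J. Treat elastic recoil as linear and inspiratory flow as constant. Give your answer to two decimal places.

0.18

Elastic work ≈ ½ × (Pplat − PEEP) × Vt = 0.5 × (12 − 5) × 0.520 L = 0.5 × 7.0 × 0.520 = 1.82 L·cmH2O.
× 0.098 J/(L·cmH2O) → 0.1784 J.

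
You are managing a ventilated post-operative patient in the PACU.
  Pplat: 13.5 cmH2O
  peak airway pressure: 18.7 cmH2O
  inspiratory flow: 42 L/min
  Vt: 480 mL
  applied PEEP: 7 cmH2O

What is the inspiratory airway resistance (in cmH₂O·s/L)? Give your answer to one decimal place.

7.4

Flow: 42 L/min ÷ 60 = 0.7 L/s.
Raw = (PIP − Pplat) / flow = (18.7 − 13.5) / 0.7 = 5.2 / 0.7 = 7.429 cmH2O·s/L.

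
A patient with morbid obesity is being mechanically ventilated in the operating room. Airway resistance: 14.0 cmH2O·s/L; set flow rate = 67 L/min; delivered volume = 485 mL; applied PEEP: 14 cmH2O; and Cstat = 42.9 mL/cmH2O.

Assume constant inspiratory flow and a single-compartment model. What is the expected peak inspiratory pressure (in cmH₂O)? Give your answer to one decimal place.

Flow: 67 L/min ÷ 60 = 1.1167 L/s.
Equation of motion (constant flow): PIP = Vt/C + R·V̇ + PEEP.
PIP = 485/42.9 + 14.0×1.1167 + 14 = 11.305 + 15.634 + 14 = 40.939 cmH2O.

40.9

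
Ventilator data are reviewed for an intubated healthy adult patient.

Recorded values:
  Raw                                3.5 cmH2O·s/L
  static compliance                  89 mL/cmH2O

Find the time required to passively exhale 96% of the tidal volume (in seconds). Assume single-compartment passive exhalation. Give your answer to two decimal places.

τ = R × C = 3.5 × 89 mL/cmH2O = 3.5 × 0.089 L/cmH2O = 0.3115 s.
Exhaled fraction f = 1 − e^(−t/τ) → t = −τ·ln(1 − f) = −0.3115·ln(0.04) = 1.003 s.

1.00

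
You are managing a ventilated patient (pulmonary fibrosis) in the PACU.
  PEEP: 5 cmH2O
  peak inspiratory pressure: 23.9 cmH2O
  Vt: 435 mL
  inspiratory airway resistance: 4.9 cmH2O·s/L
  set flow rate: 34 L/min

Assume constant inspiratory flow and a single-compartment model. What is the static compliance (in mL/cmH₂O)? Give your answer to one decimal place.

Flow: 34 L/min ÷ 60 = 0.5667 L/s.
Equation of motion (constant flow): PIP = Vt/C + R·V̇ + PEEP.
Vt/C = PIP − R·V̇ − PEEP = 23.9 − 4.9×0.5667 − 5 = 23.9 − 2.777 − 5 = 16.123 cmH2O.
C = Vt / 16.123 = 435 / 16.123 = 26.98 mL/cmH2O.

27.0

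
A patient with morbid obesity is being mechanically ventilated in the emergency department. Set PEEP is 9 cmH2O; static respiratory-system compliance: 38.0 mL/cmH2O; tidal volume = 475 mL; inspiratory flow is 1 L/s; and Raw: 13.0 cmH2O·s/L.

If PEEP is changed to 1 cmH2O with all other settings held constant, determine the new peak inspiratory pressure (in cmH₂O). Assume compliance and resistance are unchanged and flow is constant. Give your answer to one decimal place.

PIP = Vt/C + R·V̇ + PEEP (constant-flow equation of motion).
Only the baseline term changes: ΔPIP = ΔPEEP = 1 − 9 = -8.0 cmH2O.
Original PIP = 475/38.0 + 13.0×1 + 9 = 34.5 cmH2O; new PIP = 34.5 + (-8.0) = 26.5 cmH2O.

26.5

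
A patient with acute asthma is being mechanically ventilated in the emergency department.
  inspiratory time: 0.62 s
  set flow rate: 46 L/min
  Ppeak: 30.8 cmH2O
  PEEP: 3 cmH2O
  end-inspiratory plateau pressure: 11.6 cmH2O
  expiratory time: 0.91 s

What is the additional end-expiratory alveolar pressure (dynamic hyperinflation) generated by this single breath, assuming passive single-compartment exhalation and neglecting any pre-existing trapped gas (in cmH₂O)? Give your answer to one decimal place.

4.5

Flow: 46 L/min ÷ 60 = 0.7667 L/s.
Vt = flow × Ti = 0.7667 L/s × 0.62 s × 1000 mL/L = 475.35 mL.
R = (PIP − Pplat)/V̇ = (30.8 − 11.6) / 0.7667 = 19.2/0.7667 = 25.042 cmH2O·s/L.
C = Vt/(Pplat − PEEP) = 475.35 / (11.6 − 3) = 475.35/8.6 = 55.273 mL/cmH2O.
τ = R × C = 25.042 × 0.05527 L/cmH2O = 1.384 s.
Fraction remaining = e^(−Te/τ) = e^(−0.91/1.384) = 0.5181; trapped volume = 475.35 × 0.5181 = 246.28 mL.
Additional alveolar pressure from trapping ≈ V_trapped / C = 246.28 / 55.273 = 4.456 cmH2O.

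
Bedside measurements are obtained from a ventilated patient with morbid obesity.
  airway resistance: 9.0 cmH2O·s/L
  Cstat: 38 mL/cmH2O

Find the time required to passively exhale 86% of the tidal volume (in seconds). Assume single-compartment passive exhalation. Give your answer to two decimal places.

0.67

τ = R × C = 9.0 × 38 mL/cmH2O = 9.0 × 0.038 L/cmH2O = 0.342 s.
Exhaled fraction f = 1 − e^(−t/τ) → t = −τ·ln(1 − f) = −0.342·ln(0.14) = 0.6724 s.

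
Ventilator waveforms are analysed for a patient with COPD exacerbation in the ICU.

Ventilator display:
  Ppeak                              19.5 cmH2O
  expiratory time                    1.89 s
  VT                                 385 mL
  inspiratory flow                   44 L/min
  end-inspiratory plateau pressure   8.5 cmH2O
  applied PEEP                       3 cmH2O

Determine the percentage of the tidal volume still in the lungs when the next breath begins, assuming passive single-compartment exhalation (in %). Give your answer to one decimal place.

Flow: 44 L/min ÷ 60 = 0.7333 L/s.
R = (PIP − Pplat)/V̇ = (19.5 − 8.5) / 0.7333 = 11.0/0.7333 = 15.001 cmH2O·s/L.
C = Vt/(Pplat − PEEP) = 385.0 / (8.5 − 3) = 385.0/5.5 = 70.0 mL/cmH2O.
τ = R × C = 15.001 × 0.07 L/cmH2O = 1.05 s.
Fraction remaining at end-expiration = e^(−Te/τ) = e^(−1.89/1.05) = 0.1653 → 16.53%.

16.5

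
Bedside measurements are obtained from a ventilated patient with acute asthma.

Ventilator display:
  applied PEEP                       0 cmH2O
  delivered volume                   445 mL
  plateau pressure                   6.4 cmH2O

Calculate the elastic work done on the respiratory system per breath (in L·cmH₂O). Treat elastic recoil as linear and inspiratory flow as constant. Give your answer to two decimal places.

1.42

Elastic work ≈ ½ × (Pplat − PEEP) × Vt = 0.5 × (6.4 − 0) × 0.445 L = 0.5 × 6.4 × 0.445 = 1.424 L·cmH2O.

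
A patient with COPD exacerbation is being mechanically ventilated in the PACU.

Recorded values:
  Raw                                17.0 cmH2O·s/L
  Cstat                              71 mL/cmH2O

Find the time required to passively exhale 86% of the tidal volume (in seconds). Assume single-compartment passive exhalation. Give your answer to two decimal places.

τ = R × C = 17.0 × 71 mL/cmH2O = 17.0 × 0.071 L/cmH2O = 1.207 s.
Exhaled fraction f = 1 − e^(−t/τ) → t = −τ·ln(1 − f) = −1.207·ln(0.14) = 2.373 s.

2.37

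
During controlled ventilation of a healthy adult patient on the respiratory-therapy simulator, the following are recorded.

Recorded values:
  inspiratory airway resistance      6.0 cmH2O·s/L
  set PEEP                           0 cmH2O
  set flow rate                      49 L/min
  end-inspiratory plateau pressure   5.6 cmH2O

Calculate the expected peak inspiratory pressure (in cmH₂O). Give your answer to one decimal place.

10.5

Flow: 49 L/min ÷ 60 = 0.8167 L/s.
PIP = Pplat + Raw × flow = 5.6 + 6.0 × 0.8167 = 5.6 + 4.9 = 10.5 cmH2O.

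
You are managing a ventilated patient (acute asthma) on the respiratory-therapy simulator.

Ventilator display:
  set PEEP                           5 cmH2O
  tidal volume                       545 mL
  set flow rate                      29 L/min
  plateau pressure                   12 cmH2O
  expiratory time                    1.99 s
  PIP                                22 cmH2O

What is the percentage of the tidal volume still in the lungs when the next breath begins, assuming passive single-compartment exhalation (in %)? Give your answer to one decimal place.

Flow: 29 L/min ÷ 60 = 0.4833 L/s.
R = (PIP − Pplat)/V̇ = (22 − 12) / 0.4833 = 10.0/0.4833 = 20.691 cmH2O·s/L.
C = Vt/(Pplat − PEEP) = 545.0 / (12 − 5) = 545.0/7.0 = 77.857 mL/cmH2O.
τ = R × C = 20.691 × 0.07786 L/cmH2O = 1.611 s.
Fraction remaining at end-expiration = e^(−Te/τ) = e^(−1.99/1.611) = 0.2908 → 29.08%.

29.1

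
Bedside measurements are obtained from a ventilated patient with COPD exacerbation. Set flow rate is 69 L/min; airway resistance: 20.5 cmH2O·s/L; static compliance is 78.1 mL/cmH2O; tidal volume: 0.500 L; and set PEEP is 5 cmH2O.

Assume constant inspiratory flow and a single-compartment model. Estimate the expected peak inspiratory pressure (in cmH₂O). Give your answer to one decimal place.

Flow: 69 L/min ÷ 60 = 1.15 L/s.
Equation of motion (constant flow): PIP = Vt/C + R·V̇ + PEEP.
PIP = 500/78.1 + 20.5×1.15 + 5 = 6.402 + 23.575 + 5 = 34.977 cmH2O.

35.0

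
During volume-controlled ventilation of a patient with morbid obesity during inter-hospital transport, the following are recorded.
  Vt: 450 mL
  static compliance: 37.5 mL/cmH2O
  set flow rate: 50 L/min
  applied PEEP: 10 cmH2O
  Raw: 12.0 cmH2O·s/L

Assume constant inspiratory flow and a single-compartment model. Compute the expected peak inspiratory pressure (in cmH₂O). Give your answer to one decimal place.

Flow: 50 L/min ÷ 60 = 0.8333 L/s.
Equation of motion (constant flow): PIP = Vt/C + R·V̇ + PEEP.
PIP = 450/37.5 + 12.0×0.8333 + 10 = 12.0 + 10.0 + 10 = 32.0 cmH2O.

32.0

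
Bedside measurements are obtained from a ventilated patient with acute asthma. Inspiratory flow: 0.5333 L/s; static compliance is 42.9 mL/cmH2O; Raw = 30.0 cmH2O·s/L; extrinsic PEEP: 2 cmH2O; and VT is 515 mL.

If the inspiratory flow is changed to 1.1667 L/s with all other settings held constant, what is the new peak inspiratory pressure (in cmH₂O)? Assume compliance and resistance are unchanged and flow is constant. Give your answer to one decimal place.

PIP = Vt/C + R·V̇ + PEEP (constant-flow equation of motion).
Only the resistive term changes: ΔPIP = R × ΔV̇ = 30.0 × (1.1667 − 0.5333) = 30.0 × 0.6334 = 19.002 cmH2O.
Original PIP = 515/42.9 + 30.0×0.5333 + 2 = 30.004 cmH2O; new PIP = 30.004 + (19.002) = 49.006 cmH2O.

49.0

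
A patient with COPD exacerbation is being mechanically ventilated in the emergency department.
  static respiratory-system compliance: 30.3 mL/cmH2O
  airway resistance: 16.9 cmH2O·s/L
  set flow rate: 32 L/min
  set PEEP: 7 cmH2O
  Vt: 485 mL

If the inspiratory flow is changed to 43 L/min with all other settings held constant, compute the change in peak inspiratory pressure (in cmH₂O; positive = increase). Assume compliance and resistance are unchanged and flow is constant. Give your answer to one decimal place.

3.1

Flow: 32 L/min ÷ 60 = 0.5333 L/s.
New flow: 43 L/min ÷ 60 = 0.7167 L/s.
PIP = Vt/C + R·V̇ + PEEP (constant-flow equation of motion).
Only the resistive term changes: ΔPIP = R × ΔV̇ = 16.9 × (0.7167 − 0.5333) = 16.9 × 0.1834 = 3.099 cmH2O.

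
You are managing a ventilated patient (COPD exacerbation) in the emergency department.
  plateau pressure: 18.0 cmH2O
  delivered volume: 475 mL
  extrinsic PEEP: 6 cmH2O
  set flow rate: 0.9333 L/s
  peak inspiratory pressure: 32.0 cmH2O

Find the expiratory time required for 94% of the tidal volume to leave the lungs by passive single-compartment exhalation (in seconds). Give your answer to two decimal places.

R = (PIP − Pplat)/V̇ = (32.0 − 18.0) / 0.9333 = 14.0/0.9333 = 15.001 cmH2O·s/L.
C = Vt/(Pplat − PEEP) = 475.0 / (18.0 − 6) = 475.0/12.0 = 39.583 mL/cmH2O.
τ = R × C = 15.001 × 0.03958 L/cmH2O = 0.5937 s.
t = −τ·ln(1 − 0.94) = −0.5937·ln(0.06) = 1.67 s.

1.67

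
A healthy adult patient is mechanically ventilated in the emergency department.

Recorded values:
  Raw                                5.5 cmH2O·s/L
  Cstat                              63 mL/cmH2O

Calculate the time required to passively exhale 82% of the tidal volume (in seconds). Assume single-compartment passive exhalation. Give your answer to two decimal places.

τ = R × C = 5.5 × 63 mL/cmH2O = 5.5 × 0.063 L/cmH2O = 0.3465 s.
Exhaled fraction f = 1 − e^(−t/τ) → t = −τ·ln(1 − f) = −0.3465·ln(0.18) = 0.5942 s.

0.59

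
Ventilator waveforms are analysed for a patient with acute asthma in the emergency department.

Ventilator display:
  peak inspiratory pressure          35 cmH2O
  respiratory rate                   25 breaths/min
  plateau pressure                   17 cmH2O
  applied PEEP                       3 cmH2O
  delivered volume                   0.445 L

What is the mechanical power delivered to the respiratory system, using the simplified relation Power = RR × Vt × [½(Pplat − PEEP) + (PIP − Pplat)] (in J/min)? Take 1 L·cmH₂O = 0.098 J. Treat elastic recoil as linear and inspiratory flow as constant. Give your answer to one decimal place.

27.3

Per-breath work = Vt × [½(Pplat−PEEP) + (PIP−Pplat)] = 0.445 × [0.5×14.0 + 18.0] = 0.445 × 25.0 = 11.125 L·cmH2O.
Power = 25 × 11.125 = 278.13 L·cmH2O/min.
× 0.098 J/(L·cmH2O) → 27.257 J/min.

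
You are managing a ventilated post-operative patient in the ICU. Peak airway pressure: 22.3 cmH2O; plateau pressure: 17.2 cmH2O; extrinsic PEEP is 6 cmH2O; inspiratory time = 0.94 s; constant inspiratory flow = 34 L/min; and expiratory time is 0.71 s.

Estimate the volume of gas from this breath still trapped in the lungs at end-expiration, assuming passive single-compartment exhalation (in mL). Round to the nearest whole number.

101

Flow: 34 L/min ÷ 60 = 0.5667 L/s.
Vt = flow × Ti = 0.5667 L/s × 0.94 s × 1000 mL/L = 532.7 mL.
R = (PIP − Pplat)/V̇ = (22.3 − 17.2) / 0.5667 = 5.1/0.5667 = 8.999 cmH2O·s/L.
C = Vt/(Pplat − PEEP) = 532.7 / (17.2 − 6) = 532.7/11.2 = 47.563 mL/cmH2O.
τ = R × C = 8.999 × 0.04756 L/cmH2O = 0.428 s.
Fraction remaining = e^(−Te/τ) = e^(−0.71/0.428) = 0.1904.
Trapped volume = 532.7 × 0.1904 = 101.43 mL.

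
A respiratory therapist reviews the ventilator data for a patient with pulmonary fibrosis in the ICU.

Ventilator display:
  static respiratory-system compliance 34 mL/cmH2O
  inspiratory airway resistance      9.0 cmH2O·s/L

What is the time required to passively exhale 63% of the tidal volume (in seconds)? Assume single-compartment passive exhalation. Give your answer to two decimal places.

τ = R × C = 9.0 × 34 mL/cmH2O = 9.0 × 0.034 L/cmH2O = 0.306 s.
Exhaled fraction f = 1 − e^(−t/τ) → t = −τ·ln(1 − f) = −0.306·ln(0.37) = 0.3042 s.

0.30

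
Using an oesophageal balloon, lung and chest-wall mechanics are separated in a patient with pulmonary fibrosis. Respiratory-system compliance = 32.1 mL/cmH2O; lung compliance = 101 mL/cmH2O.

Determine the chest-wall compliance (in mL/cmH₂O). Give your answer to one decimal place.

47.1

1/Ccw = 1/Crs − 1/CL.
1/Ccw = 1/32.1 − 1/101 = 0.02125.
Ccw = 47.059 mL/cmH2O.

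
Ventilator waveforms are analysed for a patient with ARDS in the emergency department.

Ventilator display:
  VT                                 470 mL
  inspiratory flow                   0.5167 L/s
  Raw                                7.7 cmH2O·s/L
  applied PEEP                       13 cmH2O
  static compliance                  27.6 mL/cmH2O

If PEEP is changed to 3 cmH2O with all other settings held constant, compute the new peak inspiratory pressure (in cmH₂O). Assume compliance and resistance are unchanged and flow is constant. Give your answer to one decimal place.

PIP = Vt/C + R·V̇ + PEEP (constant-flow equation of motion).
Only the baseline term changes: ΔPIP = ΔPEEP = 3 − 13 = -10.0 cmH2O.
Original PIP = 470/27.6 + 7.7×0.5167 + 13 = 34.008 cmH2O; new PIP = 34.008 + (-10.0) = 24.008 cmH2O.

24.0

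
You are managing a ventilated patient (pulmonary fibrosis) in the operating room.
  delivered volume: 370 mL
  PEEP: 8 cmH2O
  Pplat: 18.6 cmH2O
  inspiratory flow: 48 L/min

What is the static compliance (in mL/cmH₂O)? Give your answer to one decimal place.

34.9

Cstat = Vt / (Pplat − PEEP) = 370 / (18.6 − 8) = 370 / 10.6 = 34.906 mL/cmH2O.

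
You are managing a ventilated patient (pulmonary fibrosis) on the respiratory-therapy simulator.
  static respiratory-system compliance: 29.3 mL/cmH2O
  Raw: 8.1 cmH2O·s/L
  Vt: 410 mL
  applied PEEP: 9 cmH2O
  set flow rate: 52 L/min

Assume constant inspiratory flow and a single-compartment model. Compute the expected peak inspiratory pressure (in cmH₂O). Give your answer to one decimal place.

30.0

Flow: 52 L/min ÷ 60 = 0.8667 L/s.
Equation of motion (constant flow): PIP = Vt/C + R·V̇ + PEEP.
PIP = 410/29.3 + 8.1×0.8667 + 9 = 13.993 + 7.02 + 9 = 30.013 cmH2O.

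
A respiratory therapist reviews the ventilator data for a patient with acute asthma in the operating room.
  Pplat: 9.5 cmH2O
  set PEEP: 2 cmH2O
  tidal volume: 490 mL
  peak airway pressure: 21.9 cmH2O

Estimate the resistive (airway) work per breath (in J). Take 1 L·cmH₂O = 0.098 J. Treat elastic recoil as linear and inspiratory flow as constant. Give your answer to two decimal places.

With constant inspiratory flow the resistive pressure is constant at PIP − Pplat = 21.9 − 9.5 = 12.4 cmH2O, so resistive work = 12.4 × 0.490 = 6.076 L·cmH2O.
× 0.098 J/(L·cmH2O) → 0.5954 J.

0.60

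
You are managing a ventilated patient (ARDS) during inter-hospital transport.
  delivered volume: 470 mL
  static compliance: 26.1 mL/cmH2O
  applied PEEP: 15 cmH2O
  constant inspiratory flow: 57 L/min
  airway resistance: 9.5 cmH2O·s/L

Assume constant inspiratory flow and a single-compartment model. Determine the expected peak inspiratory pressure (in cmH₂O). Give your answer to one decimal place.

Flow: 57 L/min ÷ 60 = 0.95 L/s.
Equation of motion (constant flow): PIP = Vt/C + R·V̇ + PEEP.
PIP = 470/26.1 + 9.5×0.95 + 15 = 18.008 + 9.025 + 15 = 42.033 cmH2O.

42.0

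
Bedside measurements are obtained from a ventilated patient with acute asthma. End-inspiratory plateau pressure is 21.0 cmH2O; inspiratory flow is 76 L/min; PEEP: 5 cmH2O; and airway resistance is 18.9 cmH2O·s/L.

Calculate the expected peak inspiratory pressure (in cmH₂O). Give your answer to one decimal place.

Flow: 76 L/min ÷ 60 = 1.2667 L/s.
PIP = Pplat + Raw × flow = 21.0 + 18.9 × 1.2667 = 21.0 + 23.941 = 44.941 cmH2O.

44.9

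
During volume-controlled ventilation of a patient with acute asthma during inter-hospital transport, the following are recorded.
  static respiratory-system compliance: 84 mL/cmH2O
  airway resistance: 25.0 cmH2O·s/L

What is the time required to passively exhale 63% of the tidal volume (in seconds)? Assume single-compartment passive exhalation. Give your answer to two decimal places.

2.09

τ = R × C = 25.0 × 84 mL/cmH2O = 25.0 × 0.084 L/cmH2O = 2.1 s.
Exhaled fraction f = 1 − e^(−t/τ) → t = −τ·ln(1 − f) = −2.1·ln(0.37) = 2.088 s.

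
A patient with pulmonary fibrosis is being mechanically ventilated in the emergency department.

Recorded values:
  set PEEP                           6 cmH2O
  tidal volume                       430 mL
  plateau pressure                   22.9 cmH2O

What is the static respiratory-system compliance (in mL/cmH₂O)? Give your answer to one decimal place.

25.4

Cstat = Vt / (Pplat − PEEP) = 430 / (22.9 − 6) = 430 / 16.9 = 25.444 mL/cmH2O.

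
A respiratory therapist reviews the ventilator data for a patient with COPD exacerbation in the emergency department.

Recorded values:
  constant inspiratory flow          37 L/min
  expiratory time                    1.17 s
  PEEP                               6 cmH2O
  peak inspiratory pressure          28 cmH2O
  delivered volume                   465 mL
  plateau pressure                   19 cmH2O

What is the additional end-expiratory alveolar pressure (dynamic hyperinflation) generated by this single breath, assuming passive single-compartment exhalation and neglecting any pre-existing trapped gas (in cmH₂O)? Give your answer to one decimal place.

1.4

Flow: 37 L/min ÷ 60 = 0.6167 L/s.
R = (PIP − Pplat)/V̇ = (28 − 19) / 0.6167 = 9.0/0.6167 = 14.594 cmH2O·s/L.
C = Vt/(Pplat − PEEP) = 465.0 / (19 − 6) = 465.0/13.0 = 35.769 mL/cmH2O.
τ = R × C = 14.594 × 0.03577 L/cmH2O = 0.522 s.
Fraction remaining = e^(−Te/τ) = e^(−1.17/0.522) = 0.1063; trapped volume = 465.0 × 0.1063 = 49.43 mL.
Additional alveolar pressure from trapping ≈ V_trapped / C = 49.43 / 35.769 = 1.382 cmH2O.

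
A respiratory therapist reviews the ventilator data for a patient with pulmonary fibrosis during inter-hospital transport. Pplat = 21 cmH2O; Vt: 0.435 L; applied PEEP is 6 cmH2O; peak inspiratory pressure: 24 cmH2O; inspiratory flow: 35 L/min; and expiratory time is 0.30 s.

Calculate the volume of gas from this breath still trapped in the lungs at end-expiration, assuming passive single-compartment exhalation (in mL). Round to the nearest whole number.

Flow: 35 L/min ÷ 60 = 0.5833 L/s.
R = (PIP − Pplat)/V̇ = (24 − 21) / 0.5833 = 3.0/0.5833 = 5.143 cmH2O·s/L.
C = Vt/(Pplat − PEEP) = 435.0 / (21 − 6) = 435.0/15.0 = 29.0 mL/cmH2O.
τ = R × C = 5.143 × 0.029 L/cmH2O = 0.1491 s.
Fraction remaining = e^(−Te/τ) = e^(−0.30/0.1491) = 0.1337.
Trapped volume = 435.0 × 0.1337 = 58.16 mL.

58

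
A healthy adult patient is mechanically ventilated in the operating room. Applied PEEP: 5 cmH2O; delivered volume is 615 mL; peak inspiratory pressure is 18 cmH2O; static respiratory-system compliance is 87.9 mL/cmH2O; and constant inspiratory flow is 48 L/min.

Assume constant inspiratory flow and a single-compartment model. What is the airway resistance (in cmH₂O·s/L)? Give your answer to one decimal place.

Flow: 48 L/min ÷ 60 = 0.8 L/s.
Equation of motion (constant flow): PIP = Vt/C + R·V̇ + PEEP.
R·V̇ = PIP − Vt/C − PEEP = 18 − 615/87.9 − 5 = 18 − 6.997 − 5 = 6.003 cmH2O.
R = 6.003 / 0.8 = 7.504 cmH2O·s/L.

7.5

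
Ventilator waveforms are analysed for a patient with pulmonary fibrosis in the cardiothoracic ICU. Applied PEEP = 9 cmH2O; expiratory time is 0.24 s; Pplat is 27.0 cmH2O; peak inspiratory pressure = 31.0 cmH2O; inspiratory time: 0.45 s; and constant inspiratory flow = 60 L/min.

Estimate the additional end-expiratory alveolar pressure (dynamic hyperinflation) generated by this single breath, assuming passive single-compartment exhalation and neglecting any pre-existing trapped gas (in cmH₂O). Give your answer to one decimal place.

Flow: 60 L/min ÷ 60 = 1 L/s.
Vt = flow × Ti = 1 L/s × 0.45 s × 1000 mL/L = 450.0 mL.
R = (PIP − Pplat)/V̇ = (31.0 − 27.0) / 1 = 4.0/1 = 4.0 cmH2O·s/L.
C = Vt/(Pplat − PEEP) = 450.0 / (27.0 − 9) = 450.0/18.0 = 25.0 mL/cmH2O.
τ = R × C = 4.0 × 0.025 L/cmH2O = 0.1 s.
Fraction remaining = e^(−Te/τ) = e^(−0.24/0.1) = 0.09072; trapped volume = 450.0 × 0.09072 = 40.824 mL.
Additional alveolar pressure from trapping ≈ V_trapped / C = 40.824 / 25.0 = 1.633 cmH2O.

1.6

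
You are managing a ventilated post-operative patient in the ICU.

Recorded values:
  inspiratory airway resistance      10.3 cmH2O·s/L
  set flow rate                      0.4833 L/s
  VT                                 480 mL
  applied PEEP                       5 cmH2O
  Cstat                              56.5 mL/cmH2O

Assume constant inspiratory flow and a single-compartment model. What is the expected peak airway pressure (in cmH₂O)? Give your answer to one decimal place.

18.5

Equation of motion (constant flow): PIP = Vt/C + R·V̇ + PEEP.
PIP = 480/56.5 + 10.3×0.4833 + 5 = 8.496 + 4.978 + 5 = 18.474 cmH2O.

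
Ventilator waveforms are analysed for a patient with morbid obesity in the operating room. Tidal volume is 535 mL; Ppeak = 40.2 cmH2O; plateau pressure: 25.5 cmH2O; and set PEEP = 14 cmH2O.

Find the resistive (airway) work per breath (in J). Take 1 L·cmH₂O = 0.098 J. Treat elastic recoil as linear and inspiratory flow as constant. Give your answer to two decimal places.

With constant inspiratory flow the resistive pressure is constant at PIP − Pplat = 40.2 − 25.5 = 14.7 cmH2O, so resistive work = 14.7 × 0.535 = 7.865 L·cmH2O.
× 0.098 J/(L·cmH2O) → 0.7708 J.

0.77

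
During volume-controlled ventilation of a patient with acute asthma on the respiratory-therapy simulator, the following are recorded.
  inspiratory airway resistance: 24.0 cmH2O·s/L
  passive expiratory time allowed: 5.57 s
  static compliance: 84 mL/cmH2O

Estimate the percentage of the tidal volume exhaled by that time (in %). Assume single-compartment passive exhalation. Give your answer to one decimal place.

93.7

τ = R × C = 24.0 × 84 mL/cmH2O = 24.0 × 0.084 L/cmH2O = 2.016 s.
Passive exhalation: V(t)/V₀ = e^(−t/τ) = e^(−5.57/2.016) = 0.06311.
Fraction exhaled = 1 − 0.06311 = 0.9369 → 93.69%.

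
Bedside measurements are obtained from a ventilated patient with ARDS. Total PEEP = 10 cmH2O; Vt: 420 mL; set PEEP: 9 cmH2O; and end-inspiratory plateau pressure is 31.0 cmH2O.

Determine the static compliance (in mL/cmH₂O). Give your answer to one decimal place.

End-expiratory occlusion gives total PEEP = 10 cmH2O (intrinsic PEEP = 10 − 9 = 1). Use total PEEP for the elastic gradient.
Cstat = Vt / (Pplat − PEEPtotal) = 420 / (31.0 − 10) = 420 / 21.0 = 20.0 mL/cmH2O.

20.0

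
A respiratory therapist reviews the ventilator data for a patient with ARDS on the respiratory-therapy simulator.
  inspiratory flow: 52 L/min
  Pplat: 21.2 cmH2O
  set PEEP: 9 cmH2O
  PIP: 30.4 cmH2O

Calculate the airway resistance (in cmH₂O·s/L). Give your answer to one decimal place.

10.6

Flow: 52 L/min ÷ 60 = 0.8667 L/s.
Raw = (PIP − Pplat) / flow = (30.4 − 21.2) / 0.8667 = 9.2 / 0.8667 = 10.615 cmH2O·s/L.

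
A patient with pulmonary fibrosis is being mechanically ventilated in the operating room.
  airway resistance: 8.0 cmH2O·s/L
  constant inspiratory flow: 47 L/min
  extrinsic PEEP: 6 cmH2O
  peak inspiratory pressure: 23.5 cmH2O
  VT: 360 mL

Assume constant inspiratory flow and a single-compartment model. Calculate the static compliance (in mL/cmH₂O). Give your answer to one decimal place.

Flow: 47 L/min ÷ 60 = 0.7833 L/s.
Equation of motion (constant flow): PIP = Vt/C + R·V̇ + PEEP.
Vt/C = PIP − R·V̇ − PEEP = 23.5 − 8.0×0.7833 − 6 = 23.5 − 6.266 − 6 = 11.234 cmH2O.
C = Vt / 11.234 = 360 / 11.234 = 32.046 mL/cmH2O.

32.0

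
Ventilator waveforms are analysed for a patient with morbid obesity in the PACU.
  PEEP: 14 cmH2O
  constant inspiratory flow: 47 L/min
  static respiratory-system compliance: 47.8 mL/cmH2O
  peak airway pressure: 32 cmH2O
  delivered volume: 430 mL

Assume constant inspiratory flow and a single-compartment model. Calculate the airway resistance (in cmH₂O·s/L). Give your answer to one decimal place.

11.5

Flow: 47 L/min ÷ 60 = 0.7833 L/s.
Equation of motion (constant flow): PIP = Vt/C + R·V̇ + PEEP.
R·V̇ = PIP − Vt/C − PEEP = 32 − 430/47.8 − 14 = 32 − 8.996 − 14 = 9.004 cmH2O.
R = 9.004 / 0.7833 = 11.495 cmH2O·s/L.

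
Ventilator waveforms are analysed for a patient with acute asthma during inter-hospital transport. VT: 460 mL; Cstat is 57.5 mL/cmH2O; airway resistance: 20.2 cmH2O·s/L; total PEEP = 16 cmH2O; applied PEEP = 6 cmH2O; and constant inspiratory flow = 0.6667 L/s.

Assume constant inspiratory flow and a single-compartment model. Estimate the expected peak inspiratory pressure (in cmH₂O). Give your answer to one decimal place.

Total PEEP = 16 cmH2O (set 6 + intrinsic 10); this is the baseline alveolar pressure.
Equation of motion (constant flow): PIP = Vt/C + R·V̇ + PEEP.
PIP = 460/57.5 + 20.2×0.6667 + 16 = 8.0 + 13.467 + 16 = 37.467 cmH2O.

37.5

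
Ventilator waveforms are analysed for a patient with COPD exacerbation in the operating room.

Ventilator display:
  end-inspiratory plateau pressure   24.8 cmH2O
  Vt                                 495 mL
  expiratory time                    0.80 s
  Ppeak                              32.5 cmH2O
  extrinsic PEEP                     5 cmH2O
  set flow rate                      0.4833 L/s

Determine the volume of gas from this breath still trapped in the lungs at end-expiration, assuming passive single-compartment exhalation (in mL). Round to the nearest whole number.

R = (PIP − Pplat)/V̇ = (32.5 − 24.8) / 0.4833 = 7.7/0.4833 = 15.932 cmH2O·s/L.
C = Vt/(Pplat − PEEP) = 495.0 / (24.8 − 5) = 495.0/19.8 = 25.0 mL/cmH2O.
τ = R × C = 15.932 × 0.025 L/cmH2O = 0.3983 s.
Fraction remaining = e^(−Te/τ) = e^(−0.80/0.3983) = 0.1342.
Trapped volume = 495.0 × 0.1342 = 66.429 mL.

66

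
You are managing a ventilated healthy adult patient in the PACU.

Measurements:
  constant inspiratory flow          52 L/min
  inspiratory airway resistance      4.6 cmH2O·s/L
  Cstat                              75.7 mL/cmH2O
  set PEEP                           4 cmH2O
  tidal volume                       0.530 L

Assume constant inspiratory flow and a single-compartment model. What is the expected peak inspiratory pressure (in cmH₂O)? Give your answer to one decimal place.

Flow: 52 L/min ÷ 60 = 0.8667 L/s.
Equation of motion (constant flow): PIP = Vt/C + R·V̇ + PEEP.
PIP = 530/75.7 + 4.6×0.8667 + 4 = 7.001 + 3.987 + 4 = 14.988 cmH2O.

15.0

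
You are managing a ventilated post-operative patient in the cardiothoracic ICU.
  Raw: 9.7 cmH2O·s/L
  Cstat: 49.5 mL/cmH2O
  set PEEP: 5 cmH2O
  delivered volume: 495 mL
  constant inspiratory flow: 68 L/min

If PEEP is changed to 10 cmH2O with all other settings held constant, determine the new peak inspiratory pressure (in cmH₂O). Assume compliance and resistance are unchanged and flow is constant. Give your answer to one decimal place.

Flow: 68 L/min ÷ 60 = 1.1333 L/s.
PIP = Vt/C + R·V̇ + PEEP (constant-flow equation of motion).
Only the baseline term changes: ΔPIP = ΔPEEP = 10 − 5 = 5.0 cmH2O.
Original PIP = 495/49.5 + 9.7×1.1333 + 5 = 25.993 cmH2O; new PIP = 25.993 + (5.0) = 30.993 cmH2O.

31.0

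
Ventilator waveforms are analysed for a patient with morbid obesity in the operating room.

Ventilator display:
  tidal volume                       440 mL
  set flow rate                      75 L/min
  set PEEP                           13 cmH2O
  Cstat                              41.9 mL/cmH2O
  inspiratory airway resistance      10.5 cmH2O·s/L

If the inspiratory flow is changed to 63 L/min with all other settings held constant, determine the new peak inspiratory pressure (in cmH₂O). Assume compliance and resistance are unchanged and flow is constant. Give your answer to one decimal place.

34.5

Flow: 75 L/min ÷ 60 = 1.25 L/s.
New flow: 63 L/min ÷ 60 = 1.05 L/s.
PIP = Vt/C + R·V̇ + PEEP (constant-flow equation of motion).
Only the resistive term changes: ΔPIP = R × ΔV̇ = 10.5 × (1.05 − 1.25) = 10.5 × -0.2 = -2.1 cmH2O.
Original PIP = 440/41.9 + 10.5×1.25 + 13 = 36.626 cmH2O; new PIP = 36.626 + (-2.1) = 34.526 cmH2O.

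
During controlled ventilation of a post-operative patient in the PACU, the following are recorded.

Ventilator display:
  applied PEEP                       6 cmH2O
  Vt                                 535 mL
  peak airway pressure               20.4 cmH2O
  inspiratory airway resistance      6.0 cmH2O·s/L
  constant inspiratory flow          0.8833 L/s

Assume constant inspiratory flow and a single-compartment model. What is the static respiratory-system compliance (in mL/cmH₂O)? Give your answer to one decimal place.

Equation of motion (constant flow): PIP = Vt/C + R·V̇ + PEEP.
Vt/C = PIP − R·V̇ − PEEP = 20.4 − 6.0×0.8833 − 6 = 20.4 − 5.3 − 6 = 9.1 cmH2O.
C = Vt / 9.1 = 535 / 9.1 = 58.791 mL/cmH2O.

58.8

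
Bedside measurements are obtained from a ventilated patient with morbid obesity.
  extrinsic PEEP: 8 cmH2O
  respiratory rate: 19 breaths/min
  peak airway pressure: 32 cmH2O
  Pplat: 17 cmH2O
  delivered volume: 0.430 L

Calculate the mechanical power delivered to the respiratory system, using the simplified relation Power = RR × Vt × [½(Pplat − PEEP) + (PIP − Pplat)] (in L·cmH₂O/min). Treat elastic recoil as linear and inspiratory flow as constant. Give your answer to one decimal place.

159.3

Per-breath work = Vt × [½(Pplat−PEEP) + (PIP−Pplat)] = 0.430 × [0.5×9.0 + 15.0] = 0.430 × 19.5 = 8.385 L·cmH2O.
Power = 19 × 8.385 = 159.32 L·cmH2O/min.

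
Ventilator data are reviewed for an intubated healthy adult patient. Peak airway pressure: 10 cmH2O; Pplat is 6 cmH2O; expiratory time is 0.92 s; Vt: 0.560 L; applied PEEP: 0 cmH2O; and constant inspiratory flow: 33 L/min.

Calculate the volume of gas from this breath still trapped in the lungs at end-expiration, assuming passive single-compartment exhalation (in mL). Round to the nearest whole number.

144

Flow: 33 L/min ÷ 60 = 0.55 L/s.
R = (PIP − Pplat)/V̇ = (10 − 6) / 0.55 = 4.0/0.55 = 7.273 cmH2O·s/L.
C = Vt/(Pplat − PEEP) = 560.0 / (6 − 0) = 560.0/6.0 = 93.333 mL/cmH2O.
τ = R × C = 7.273 × 0.09333 L/cmH2O = 0.6788 s.
Fraction remaining = e^(−Te/τ) = e^(−0.92/0.6788) = 0.2579.
Trapped volume = 560.0 × 0.2579 = 144.42 mL.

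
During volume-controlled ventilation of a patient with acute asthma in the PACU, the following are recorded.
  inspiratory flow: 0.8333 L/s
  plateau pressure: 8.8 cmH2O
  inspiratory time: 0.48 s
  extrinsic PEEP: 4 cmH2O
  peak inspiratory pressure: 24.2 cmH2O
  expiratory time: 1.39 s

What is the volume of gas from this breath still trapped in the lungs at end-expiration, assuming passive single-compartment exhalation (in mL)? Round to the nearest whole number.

162

Vt = flow × Ti = 0.8333 L/s × 0.48 s × 1000 mL/L = 399.98 mL.
R = (PIP − Pplat)/V̇ = (24.2 − 8.8) / 0.8333 = 15.4/0.8333 = 18.481 cmH2O·s/L.
C = Vt/(Pplat − PEEP) = 399.98 / (8.8 − 4) = 399.98/4.8 = 83.329 mL/cmH2O.
τ = R × C = 18.481 × 0.08333 L/cmH2O = 1.54 s.
Fraction remaining = e^(−Te/τ) = e^(−1.39/1.54) = 0.4055.
Trapped volume = 399.98 × 0.4055 = 162.19 mL.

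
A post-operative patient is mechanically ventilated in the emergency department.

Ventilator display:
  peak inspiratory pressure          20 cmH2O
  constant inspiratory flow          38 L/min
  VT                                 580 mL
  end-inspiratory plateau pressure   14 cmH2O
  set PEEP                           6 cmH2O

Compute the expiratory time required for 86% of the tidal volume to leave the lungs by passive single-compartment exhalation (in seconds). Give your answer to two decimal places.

1.35

Flow: 38 L/min ÷ 60 = 0.6333 L/s.
R = (PIP − Pplat)/V̇ = (20 − 14) / 0.6333 = 6.0/0.6333 = 9.474 cmH2O·s/L.
C = Vt/(Pplat − PEEP) = 580.0 / (14 − 6) = 580.0/8.0 = 72.5 mL/cmH2O.
τ = R × C = 9.474 × 0.0725 L/cmH2O = 0.6869 s.
t = −τ·ln(1 − 0.86) = −0.6869·ln(0.14) = 1.351 s.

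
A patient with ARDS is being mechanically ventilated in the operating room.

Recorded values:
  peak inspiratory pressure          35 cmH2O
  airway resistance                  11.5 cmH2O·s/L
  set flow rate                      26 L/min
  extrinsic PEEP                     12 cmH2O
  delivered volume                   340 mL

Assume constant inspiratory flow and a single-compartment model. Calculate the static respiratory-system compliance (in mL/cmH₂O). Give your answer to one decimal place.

Flow: 26 L/min ÷ 60 = 0.4333 L/s.
Equation of motion (constant flow): PIP = Vt/C + R·V̇ + PEEP.
Vt/C = PIP − R·V̇ − PEEP = 35 − 11.5×0.4333 − 12 = 35 − 4.983 − 12 = 18.017 cmH2O.
C = Vt / 18.017 = 340 / 18.017 = 18.871 mL/cmH2O.

18.9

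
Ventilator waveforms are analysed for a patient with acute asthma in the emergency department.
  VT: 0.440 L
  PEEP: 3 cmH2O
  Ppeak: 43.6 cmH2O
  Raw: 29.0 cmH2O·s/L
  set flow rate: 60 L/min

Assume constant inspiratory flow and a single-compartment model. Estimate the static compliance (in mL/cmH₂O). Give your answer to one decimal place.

37.9

Flow: 60 L/min ÷ 60 = 1 L/s.
Equation of motion (constant flow): PIP = Vt/C + R·V̇ + PEEP.
Vt/C = PIP − R·V̇ − PEEP = 43.6 − 29.0×1 − 3 = 43.6 − 29.0 − 3 = 11.6 cmH2O.
C = Vt / 11.6 = 440 / 11.6 = 37.931 mL/cmH2O.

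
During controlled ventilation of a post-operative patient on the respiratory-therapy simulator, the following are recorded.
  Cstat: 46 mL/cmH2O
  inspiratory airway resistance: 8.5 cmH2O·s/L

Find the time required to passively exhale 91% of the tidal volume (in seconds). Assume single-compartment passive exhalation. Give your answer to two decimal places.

τ = R × C = 8.5 × 46 mL/cmH2O = 8.5 × 0.046 L/cmH2O = 0.391 s.
Exhaled fraction f = 1 − e^(−t/τ) → t = −τ·ln(1 − f) = −0.391·ln(0.09) = 0.9415 s.

0.94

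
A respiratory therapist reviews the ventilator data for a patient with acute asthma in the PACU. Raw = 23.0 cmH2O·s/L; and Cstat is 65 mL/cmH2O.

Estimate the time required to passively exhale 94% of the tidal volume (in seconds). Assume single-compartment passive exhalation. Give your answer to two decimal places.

4.21

τ = R × C = 23.0 × 65 mL/cmH2O = 23.0 × 0.065 L/cmH2O = 1.495 s.
Exhaled fraction f = 1 − e^(−t/τ) → t = −τ·ln(1 − f) = −1.495·ln(0.06) = 4.206 s.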